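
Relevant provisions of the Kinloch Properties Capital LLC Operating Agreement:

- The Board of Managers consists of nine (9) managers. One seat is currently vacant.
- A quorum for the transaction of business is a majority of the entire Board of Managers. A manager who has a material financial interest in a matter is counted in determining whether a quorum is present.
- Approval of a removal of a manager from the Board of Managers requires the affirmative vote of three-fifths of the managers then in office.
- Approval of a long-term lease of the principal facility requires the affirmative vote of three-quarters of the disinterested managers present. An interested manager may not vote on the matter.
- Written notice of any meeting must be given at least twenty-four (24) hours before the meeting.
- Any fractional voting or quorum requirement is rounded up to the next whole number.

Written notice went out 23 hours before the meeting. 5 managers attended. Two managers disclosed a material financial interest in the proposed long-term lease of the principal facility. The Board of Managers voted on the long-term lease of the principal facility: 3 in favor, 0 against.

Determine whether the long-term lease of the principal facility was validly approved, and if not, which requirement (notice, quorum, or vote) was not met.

Invalid — notice requirement not satisfied.

Notice: 23 hours given; 24 required (23 < 24). Not satisfied.
Quorum: 5 present (interested managers count toward quorum); quorum is 5. Satisfied.
Vote: the long-term lease of the principal facility requires three-fourths of the disinterested managers present (5 − 2 = 3). 3/4 of 3 = 2.25, rounded up to 3, so 3 affirmative votes are needed; 3 voted in favor. Satisfied.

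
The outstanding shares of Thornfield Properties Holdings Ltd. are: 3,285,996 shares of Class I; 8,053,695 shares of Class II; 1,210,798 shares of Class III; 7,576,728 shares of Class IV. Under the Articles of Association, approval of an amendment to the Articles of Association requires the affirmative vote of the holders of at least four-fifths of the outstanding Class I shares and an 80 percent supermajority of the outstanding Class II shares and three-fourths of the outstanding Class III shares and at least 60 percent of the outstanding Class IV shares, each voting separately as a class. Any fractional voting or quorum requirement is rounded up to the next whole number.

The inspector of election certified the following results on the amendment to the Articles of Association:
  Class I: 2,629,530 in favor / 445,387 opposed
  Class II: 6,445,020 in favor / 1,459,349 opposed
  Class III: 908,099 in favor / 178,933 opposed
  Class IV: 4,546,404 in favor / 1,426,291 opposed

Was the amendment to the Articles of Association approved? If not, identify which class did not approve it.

Approved — every class gave the required vote.

Class I: 4/5 of 3285996 = 2628796.80, rounded up to 2628797; 2,628,797 required, 2,629,530 in favor — approved.
Class II: 4/5 of 8053695 = 6442956; 6,442,956 required, 6,445,020 in favor — approved.
Class III: 3/4 of 1210798 = 908098.50, rounded up to 908099; 908,099 required, 908,099 in favor — approved.
Class IV: 3/5 of 7576728 = 4546036.80, rounded up to 4546037; 4,546,037 required, 4,546,404 in favor — approved.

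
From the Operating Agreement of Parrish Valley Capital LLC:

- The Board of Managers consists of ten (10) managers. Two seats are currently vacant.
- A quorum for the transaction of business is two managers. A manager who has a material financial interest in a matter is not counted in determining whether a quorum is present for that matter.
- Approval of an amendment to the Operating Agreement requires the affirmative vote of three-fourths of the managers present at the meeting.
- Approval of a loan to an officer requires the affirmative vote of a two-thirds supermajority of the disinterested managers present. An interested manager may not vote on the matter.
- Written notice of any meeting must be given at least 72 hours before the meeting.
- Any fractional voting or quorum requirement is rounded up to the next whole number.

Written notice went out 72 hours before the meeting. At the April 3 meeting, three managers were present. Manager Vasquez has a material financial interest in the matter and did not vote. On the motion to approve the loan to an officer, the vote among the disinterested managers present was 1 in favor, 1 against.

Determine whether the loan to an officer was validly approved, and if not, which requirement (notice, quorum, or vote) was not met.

Invalid — vote requirement not satisfied.

Notice: 72 hours given; 72 required (72 ≥ 72). Satisfied.
Quorum: 3 present, but the 1 interested manager does not count, leaving 2. Quorum is 2. Satisfied.
Vote: the loan to an officer requires two-thirds of the disinterested managers present (3 − 1 = 2). 2/3 of 2 = 1.33, rounded up to 2, so 2 affirmative votes are needed; 1 voted in favor. Not satisfied.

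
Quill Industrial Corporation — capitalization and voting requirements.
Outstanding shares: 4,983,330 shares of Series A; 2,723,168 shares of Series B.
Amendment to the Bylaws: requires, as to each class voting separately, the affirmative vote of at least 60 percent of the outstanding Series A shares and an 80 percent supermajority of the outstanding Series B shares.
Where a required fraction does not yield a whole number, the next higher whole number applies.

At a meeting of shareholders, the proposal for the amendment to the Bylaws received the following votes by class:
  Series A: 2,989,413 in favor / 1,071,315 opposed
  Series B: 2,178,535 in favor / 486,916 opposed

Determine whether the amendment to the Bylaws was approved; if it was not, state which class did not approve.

Not approved — the Series A shares did not give the required vote.

Series A: 3/5 of 4983330 = 2989998; 2,989,998 required, 2,989,413 in favor — not approved.
Series B: 4/5 of 2723168 = 2178534.40, rounded up to 2178535; 2,178,535 required, 2,178,535 in favor — approved.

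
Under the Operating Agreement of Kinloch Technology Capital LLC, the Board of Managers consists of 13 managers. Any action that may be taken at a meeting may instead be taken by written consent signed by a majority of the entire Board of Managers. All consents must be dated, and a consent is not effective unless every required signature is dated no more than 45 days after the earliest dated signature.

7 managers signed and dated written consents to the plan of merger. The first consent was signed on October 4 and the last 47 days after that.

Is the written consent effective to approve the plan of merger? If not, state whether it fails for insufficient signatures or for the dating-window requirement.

Not effective — dating-window requirement not satisfied.

Signatures required: a majority of 13 — a majority of 13 is 7, so 7 needed; 7 signed. Sufficient.
Dating window: the latest signature is 47 days after the earliest; the limit is 45 days. Outside the window.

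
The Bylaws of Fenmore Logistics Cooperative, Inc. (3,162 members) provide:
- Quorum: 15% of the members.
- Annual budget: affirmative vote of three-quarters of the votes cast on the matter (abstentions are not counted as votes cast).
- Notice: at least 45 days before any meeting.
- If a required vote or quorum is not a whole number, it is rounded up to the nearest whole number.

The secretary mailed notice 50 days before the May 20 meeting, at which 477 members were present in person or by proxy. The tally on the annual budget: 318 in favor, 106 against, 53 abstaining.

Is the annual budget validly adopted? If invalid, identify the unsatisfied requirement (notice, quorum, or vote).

Valid — all requirements satisfied.

Notice: 50 days given; 45 required. Satisfied.
Quorum: 15% of 3,162 = 474.30, rounded up to 475; 477 present. Satisfied.
Vote: requires three-fourths of the votes cast (477 − 53 abstaining = 424); 3/4 of 424 = 318, so 318 needed; 318 in favor. Satisfied.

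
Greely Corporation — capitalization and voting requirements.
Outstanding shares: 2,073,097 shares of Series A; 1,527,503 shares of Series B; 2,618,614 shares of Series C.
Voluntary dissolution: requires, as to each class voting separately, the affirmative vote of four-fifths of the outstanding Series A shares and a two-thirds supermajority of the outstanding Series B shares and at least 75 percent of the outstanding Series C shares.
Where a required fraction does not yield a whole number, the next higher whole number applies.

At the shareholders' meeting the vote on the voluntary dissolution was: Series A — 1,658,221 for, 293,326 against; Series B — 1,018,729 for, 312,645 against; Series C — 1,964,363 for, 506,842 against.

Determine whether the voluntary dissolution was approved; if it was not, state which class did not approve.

Series A: 4/5 of 2073097 = 1658477.60, rounded up to 1658478; 1,658,478 required, 1,658,221 in favor — not approved.
Series B: 2/3 of 1527503 = 1018335.33, rounded up to 1018336; 1,018,336 required, 1,018,729 in favor — approved.
Series C: 3/4 of 2618614 = 1963960.50, rounded up to 1963961; 1,963,961 required, 1,964,363 in favor — approved.

Not approved — the Series A shares did not give the required vote.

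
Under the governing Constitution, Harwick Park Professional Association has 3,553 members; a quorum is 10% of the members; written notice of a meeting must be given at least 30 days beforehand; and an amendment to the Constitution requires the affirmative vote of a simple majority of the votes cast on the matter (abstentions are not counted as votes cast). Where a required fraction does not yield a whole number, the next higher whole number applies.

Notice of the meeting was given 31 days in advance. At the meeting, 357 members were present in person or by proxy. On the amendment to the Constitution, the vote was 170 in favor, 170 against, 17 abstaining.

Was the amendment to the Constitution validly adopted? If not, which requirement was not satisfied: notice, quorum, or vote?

Notice: 31 days given; 30 required. Satisfied.
Quorum: 10% of 3,553 = 355.30, rounded up to 356; 357 present. Satisfied.
Vote: requires a majority of the votes cast (357 − 17 abstaining = 340); a majority of 340 is 171, so 171 needed; 170 in favor. Not satisfied.

Invalid — vote requirement not satisfied.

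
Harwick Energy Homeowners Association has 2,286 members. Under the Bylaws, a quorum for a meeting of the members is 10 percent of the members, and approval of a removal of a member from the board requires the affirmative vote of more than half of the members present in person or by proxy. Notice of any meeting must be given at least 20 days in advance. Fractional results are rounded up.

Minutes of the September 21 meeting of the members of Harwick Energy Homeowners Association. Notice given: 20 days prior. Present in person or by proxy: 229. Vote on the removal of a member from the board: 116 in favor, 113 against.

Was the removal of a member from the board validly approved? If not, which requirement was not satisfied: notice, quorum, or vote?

Valid — all requirements satisfied.

Notice: 20 days given; 20 required. Satisfied.
Quorum: 10% of 2,286 = 228.60, rounded up to 229; 229 present. Satisfied.
Vote: requires a majority of those present (229); a majority of 229 is 115, so 115 needed; 116 in favor. Satisfied.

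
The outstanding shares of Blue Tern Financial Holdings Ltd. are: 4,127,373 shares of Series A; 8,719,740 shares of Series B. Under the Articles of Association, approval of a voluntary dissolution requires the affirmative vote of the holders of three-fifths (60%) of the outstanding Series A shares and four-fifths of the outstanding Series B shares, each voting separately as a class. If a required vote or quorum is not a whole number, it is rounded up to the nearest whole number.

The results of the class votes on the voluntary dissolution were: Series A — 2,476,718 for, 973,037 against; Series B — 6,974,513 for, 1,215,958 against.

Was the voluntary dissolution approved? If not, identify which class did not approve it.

Not approved — the Series B shares did not give the required vote.

Series A: 3/5 of 4127373 = 2476423.80, rounded up to 2476424; 2,476,424 required, 2,476,718 in favor — approved.
Series B: 4/5 of 8719740 = 6975792; 6,975,792 required, 6,974,513 in favor — not approved.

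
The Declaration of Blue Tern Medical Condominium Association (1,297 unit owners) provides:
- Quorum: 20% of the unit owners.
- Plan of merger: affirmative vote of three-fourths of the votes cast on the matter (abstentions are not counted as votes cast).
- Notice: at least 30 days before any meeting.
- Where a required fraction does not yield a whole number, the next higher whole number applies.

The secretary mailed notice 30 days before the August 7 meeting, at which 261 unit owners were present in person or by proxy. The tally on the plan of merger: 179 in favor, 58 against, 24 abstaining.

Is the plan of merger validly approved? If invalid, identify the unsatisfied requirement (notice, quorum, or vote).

Notice: 30 days given; 30 required. Satisfied.
Quorum: 20% of 1,297 = 259.40, rounded up to 260; 261 present. Satisfied.
Vote: requires three-fourths of the votes cast (261 − 24 abstaining = 237); 3/4 of 237 = 177.75, rounded up to 178, so 178 needed; 179 in favor. Satisfied.

Valid — all requirements satisfied.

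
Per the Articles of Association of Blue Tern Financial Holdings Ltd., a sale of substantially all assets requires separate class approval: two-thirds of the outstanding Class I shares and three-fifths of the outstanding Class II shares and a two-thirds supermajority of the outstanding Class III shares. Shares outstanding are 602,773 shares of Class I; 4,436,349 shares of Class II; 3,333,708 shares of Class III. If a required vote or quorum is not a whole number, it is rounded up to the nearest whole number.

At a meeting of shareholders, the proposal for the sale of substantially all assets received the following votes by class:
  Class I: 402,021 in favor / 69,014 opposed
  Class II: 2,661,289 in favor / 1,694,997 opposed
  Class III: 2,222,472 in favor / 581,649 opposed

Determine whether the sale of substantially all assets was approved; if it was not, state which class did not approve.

Not approved — the Class II shares did not give the required vote.

Class I: 2/3 of 602773 = 401848.67, rounded up to 401849; 401,849 required, 402,021 in favor — approved.
Class II: 3/5 of 4436349 = 2661809.40, rounded up to 2661810; 2,661,810 required, 2,661,289 in favor — not approved.
Class III: 2/3 of 3333708 = 2222472; 2,222,472 required, 2,222,472 in favor — approved.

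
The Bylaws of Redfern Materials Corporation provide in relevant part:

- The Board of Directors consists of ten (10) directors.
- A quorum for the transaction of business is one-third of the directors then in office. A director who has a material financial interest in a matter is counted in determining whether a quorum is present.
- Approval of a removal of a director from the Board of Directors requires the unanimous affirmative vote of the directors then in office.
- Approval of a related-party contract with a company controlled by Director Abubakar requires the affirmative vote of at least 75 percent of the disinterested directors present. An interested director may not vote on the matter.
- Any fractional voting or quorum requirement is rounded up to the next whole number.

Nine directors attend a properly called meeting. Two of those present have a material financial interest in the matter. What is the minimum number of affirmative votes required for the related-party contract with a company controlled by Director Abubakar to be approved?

The related-party contract with a company controlled by Director Abubakar requires three-fourths of the disinterested directors present (9 − 2 = 7).
3/4 of 7 = 5.25, rounded up to 6.

6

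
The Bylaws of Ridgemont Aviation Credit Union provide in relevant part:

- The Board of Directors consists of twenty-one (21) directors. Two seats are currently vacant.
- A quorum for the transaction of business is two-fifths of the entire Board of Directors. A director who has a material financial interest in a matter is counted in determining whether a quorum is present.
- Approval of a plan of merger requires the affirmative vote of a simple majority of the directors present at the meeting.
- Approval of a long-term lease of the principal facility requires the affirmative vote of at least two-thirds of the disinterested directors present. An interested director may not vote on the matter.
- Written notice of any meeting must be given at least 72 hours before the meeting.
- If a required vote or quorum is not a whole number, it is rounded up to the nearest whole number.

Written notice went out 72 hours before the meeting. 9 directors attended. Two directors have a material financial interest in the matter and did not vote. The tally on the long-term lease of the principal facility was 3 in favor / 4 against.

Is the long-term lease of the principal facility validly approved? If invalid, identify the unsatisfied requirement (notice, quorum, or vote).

Invalid — vote requirement not satisfied.

Notice: 72 hours given; 72 required (72 ≥ 72). Satisfied.
Quorum: 9 present (interested directors count toward quorum); quorum is 9. Satisfied.
Vote: the long-term lease of the principal facility requires two-thirds of the disinterested directors present (9 − 2 = 7). 2/3 of 7 = 4.67, rounded up to 5, so 5 affirmative votes are needed; 3 voted in favor. Not satisfied.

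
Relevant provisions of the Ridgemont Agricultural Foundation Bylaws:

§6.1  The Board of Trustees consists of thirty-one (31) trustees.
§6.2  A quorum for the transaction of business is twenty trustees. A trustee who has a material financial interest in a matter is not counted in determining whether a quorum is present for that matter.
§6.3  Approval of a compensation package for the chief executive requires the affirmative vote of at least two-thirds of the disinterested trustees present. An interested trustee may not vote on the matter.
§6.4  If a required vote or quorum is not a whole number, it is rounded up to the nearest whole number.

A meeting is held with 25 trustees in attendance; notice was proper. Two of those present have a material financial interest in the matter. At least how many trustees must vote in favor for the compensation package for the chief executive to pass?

16

The compensation package for the chief executive requires two-thirds of the disinterested trustees present (25 − 2 = 23).
2/3 of 23 = 15.33, rounded up to 16.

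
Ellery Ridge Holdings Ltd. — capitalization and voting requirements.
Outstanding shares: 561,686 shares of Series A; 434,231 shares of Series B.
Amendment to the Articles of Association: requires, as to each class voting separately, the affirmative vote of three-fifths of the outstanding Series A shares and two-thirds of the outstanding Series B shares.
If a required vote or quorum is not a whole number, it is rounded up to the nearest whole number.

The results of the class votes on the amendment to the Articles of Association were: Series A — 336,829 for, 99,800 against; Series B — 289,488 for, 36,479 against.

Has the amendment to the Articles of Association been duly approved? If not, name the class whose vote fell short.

Series A: 3/5 of 561686 = 337011.60, rounded up to 337012; 337,012 required, 336,829 in favor — not approved.
Series B: 2/3 of 434231 = 289487.33, rounded up to 289488; 289,488 required, 289,488 in favor — approved.

Not approved — the Series A shares did not give the required vote.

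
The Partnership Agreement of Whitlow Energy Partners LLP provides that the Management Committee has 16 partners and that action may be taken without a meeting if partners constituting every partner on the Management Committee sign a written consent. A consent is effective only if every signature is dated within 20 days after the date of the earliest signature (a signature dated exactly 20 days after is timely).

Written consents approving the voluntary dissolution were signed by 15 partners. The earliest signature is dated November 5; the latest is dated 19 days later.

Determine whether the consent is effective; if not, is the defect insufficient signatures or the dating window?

Not effective — insufficient signatures.

Signatures required: every one of 16 — unanimous means all 16, so 16 needed; 15 signed. Insufficient.
Dating window: the latest signature is 19 days after the earliest; the limit is 20 days. Within the window.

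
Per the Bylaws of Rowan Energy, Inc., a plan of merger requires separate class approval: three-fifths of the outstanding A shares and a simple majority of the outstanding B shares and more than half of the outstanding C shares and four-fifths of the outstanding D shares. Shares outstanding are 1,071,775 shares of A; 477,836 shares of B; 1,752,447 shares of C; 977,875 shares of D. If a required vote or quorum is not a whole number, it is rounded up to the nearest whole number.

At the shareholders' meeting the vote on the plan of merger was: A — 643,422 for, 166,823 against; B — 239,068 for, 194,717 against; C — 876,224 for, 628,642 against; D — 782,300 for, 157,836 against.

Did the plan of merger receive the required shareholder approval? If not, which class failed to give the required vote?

A: 3/5 of 1071775 = 643065; 643,065 required, 643,422 in favor — approved.
B: a majority of 477836 is 238919; 238,919 required, 239,068 in favor — approved.
C: a majority of 1752447 is 876224; 876,224 required, 876,224 in favor — approved.
D: 4/5 of 977875 = 782300; 782,300 required, 782,300 in favor — approved.

Approved — every class gave the required vote.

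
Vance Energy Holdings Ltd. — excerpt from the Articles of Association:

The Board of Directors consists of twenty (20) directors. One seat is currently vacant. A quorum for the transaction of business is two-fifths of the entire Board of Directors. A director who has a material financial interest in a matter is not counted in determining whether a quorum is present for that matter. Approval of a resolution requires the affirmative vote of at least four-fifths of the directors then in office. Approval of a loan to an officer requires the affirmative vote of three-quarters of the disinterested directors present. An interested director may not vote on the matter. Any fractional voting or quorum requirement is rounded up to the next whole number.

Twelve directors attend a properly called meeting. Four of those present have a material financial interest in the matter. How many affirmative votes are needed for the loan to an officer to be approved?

6

The loan to an officer requires three-fourths of the disinterested directors present (12 − 4 = 8).
3/4 of 8 = 6.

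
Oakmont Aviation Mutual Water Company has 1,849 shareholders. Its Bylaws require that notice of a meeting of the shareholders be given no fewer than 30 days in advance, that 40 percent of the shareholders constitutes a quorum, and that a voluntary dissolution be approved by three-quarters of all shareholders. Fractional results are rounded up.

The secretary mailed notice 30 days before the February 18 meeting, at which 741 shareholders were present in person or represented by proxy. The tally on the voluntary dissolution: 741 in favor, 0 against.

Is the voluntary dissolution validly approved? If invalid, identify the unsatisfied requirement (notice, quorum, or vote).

Invalid — vote requirement not satisfied.

Notice: 30 days given; 30 required. Satisfied.
Quorum: 40% of 1,849 = 739.60, rounded up to 740; 741 present. Satisfied.
Vote: requires three-fourths of all shareholders (1,849); 3/4 of 1849 = 1386.75, rounded up to 1387, so 1,387 needed; 741 in favor. Not satisfied.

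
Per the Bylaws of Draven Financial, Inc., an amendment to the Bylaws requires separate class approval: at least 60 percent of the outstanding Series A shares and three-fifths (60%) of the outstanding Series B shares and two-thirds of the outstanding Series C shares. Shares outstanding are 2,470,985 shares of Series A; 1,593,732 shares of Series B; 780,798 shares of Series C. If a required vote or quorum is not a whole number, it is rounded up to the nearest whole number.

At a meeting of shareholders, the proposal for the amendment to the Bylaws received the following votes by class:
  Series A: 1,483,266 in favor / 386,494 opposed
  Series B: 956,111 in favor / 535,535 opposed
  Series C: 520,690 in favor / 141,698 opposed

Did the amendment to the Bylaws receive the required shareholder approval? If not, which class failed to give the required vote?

Series A: 3/5 of 2470985 = 1482591; 1,482,591 required, 1,483,266 in favor — approved.
Series B: 3/5 of 1593732 = 956239.20, rounded up to 956240; 956,240 required, 956,111 in favor — not approved.
Series C: 2/3 of 780798 = 520532; 520,532 required, 520,690 in favor — approved.

Not approved — the Series B shares did not give the required vote.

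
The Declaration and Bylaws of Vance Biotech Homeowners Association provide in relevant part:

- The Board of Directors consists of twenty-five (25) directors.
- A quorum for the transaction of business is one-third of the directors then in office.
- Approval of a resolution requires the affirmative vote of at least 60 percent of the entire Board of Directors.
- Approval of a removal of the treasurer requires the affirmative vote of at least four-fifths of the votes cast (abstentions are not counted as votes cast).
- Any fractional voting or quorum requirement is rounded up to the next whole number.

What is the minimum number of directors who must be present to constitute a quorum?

1/3 of 25 = 8.33, rounded up to 9.

9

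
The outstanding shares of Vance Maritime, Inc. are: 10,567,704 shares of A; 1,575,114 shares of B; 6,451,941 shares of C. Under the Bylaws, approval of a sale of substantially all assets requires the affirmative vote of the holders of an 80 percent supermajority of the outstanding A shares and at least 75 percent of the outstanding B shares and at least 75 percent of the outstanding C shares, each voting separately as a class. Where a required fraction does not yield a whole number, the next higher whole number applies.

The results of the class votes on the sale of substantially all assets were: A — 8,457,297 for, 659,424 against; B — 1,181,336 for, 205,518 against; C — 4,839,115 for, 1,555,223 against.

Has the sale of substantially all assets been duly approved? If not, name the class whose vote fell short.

Approved — every class gave the required vote.

A: 4/5 of 10567704 = 8454163.20, rounded up to 8454164; 8,454,164 required, 8,457,297 in favor — approved.
B: 3/4 of 1575114 = 1181335.50, rounded up to 1181336; 1,181,336 required, 1,181,336 in favor — approved.
C: 3/4 of 6451941 = 4838955.75, rounded up to 4838956; 4,838,956 required, 4,839,115 in favor — approved.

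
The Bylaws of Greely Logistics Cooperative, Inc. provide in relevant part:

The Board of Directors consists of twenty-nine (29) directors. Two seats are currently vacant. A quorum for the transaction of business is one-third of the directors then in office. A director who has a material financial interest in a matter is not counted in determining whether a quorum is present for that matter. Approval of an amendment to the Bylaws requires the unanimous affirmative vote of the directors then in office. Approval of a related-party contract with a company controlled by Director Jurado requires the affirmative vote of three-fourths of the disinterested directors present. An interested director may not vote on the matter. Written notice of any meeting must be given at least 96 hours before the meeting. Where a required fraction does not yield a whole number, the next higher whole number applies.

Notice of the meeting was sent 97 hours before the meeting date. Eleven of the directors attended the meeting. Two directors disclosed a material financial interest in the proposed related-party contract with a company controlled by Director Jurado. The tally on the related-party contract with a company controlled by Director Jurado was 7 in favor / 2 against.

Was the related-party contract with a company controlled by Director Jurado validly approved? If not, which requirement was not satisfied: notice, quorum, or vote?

Valid — all requirements satisfied.

Notice: 97 hours given; 96 required (97 ≥ 96). Satisfied.
Quorum: 11 present, but the 2 interested directors do not count, leaving 9. Quorum is 9. Satisfied.
Vote: the related-party contract with a company controlled by Director Jurado requires three-fourths of the disinterested directors present (11 − 2 = 9). 3/4 of 9 = 6.75, rounded up to 7, so 7 affirmative votes are needed; 7 voted in favor. Satisfied.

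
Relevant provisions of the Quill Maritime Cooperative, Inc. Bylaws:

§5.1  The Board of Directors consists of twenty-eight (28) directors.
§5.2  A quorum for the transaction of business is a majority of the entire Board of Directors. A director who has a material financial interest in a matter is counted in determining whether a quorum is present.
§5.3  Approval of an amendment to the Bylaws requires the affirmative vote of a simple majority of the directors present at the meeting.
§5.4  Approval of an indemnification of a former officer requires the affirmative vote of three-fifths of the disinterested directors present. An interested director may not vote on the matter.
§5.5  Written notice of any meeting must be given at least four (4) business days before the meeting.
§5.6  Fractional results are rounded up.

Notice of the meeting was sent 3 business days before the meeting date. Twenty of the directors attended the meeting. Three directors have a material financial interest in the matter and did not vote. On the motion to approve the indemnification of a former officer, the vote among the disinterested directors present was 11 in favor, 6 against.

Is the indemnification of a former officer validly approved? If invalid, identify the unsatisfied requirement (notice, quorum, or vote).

Notice: 3 business days given; 4 required (3 < 4). Not satisfied.
Quorum: 20 present (interested directors count toward quorum); quorum is 15. Satisfied.
Vote: the indemnification of a former officer requires three-fifths of the disinterested directors present (20 − 3 = 17). 3/5 of 17 = 10.20, rounded up to 11, so 11 affirmative votes are needed; 11 voted in favor. Satisfied.

Invalid — notice requirement not satisfied.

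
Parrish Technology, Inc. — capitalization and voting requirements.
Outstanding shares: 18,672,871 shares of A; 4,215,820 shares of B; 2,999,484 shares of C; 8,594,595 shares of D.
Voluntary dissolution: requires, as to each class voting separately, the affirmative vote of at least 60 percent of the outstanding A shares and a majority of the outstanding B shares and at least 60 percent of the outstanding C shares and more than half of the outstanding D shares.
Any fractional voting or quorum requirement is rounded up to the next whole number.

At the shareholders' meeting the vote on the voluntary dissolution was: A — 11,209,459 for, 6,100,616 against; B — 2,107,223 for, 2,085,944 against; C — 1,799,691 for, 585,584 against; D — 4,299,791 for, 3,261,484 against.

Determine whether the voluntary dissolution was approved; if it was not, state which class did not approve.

Not approved — the B shares did not give the required vote.

A: 3/5 of 18672871 = 11203722.60, rounded up to 11203723; 11,203,723 required, 11,209,459 in favor — approved.
B: a majority of 4215820 is 2107911; 2,107,911 required, 2,107,223 in favor — not approved.
C: 3/5 of 2999484 = 1799690.40, rounded up to 1799691; 1,799,691 required, 1,799,691 in favor — approved.
D: a majority of 8594595 is 4297298; 4,297,298 required, 4,299,791 in favor — approved.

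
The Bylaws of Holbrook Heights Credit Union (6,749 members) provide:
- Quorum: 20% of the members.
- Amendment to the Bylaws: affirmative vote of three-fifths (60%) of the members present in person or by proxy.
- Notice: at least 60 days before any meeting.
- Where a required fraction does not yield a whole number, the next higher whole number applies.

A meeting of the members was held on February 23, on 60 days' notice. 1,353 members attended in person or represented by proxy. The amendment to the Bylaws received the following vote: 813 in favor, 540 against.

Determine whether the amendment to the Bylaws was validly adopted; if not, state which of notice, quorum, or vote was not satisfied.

Notice: 60 days given; 60 required. Satisfied.
Quorum: 20% of 6,749 = 1,349.80, rounded up to 1,350; 1,353 present. Satisfied.
Vote: requires three-fifths of those present (1,353); 3/5 of 1353 = 811.80, rounded up to 812, so 812 needed; 813 in favor. Satisfied.

Valid — all requirements satisfied.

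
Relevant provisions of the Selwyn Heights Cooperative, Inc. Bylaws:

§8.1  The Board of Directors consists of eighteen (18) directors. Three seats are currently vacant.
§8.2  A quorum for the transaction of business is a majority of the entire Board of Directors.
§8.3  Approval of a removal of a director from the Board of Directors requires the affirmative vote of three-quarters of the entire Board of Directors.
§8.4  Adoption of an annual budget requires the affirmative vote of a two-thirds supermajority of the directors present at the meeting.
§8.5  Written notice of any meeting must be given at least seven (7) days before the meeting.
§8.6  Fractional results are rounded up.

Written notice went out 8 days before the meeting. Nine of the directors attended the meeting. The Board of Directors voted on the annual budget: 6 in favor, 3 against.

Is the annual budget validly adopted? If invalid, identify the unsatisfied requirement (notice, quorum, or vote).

Notice: 8 days given; 7 required (8 ≥ 7). Satisfied.
Quorum: 9 present; quorum is 10. Not satisfied.
Vote: the annual budget requires two-thirds of the directors present (9). 2/3 of 9 = 6, so 6 affirmative votes are needed; 6 voted in favor. Satisfied. (Moot — without a quorum no business can be validly transacted.)

Invalid — quorum requirement not satisfied.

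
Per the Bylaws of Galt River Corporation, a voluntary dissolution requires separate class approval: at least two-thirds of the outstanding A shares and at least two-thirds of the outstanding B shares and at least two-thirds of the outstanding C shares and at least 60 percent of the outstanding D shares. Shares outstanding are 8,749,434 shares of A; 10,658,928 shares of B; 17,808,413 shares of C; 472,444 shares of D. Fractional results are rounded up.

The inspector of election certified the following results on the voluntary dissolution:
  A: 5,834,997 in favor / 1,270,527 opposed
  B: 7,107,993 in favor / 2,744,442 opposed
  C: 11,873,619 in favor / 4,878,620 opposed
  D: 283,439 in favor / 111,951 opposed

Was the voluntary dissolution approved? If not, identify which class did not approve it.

A: 2/3 of 8749434 = 5832956; 5,832,956 required, 5,834,997 in favor — approved.
B: 2/3 of 10658928 = 7105952; 7,105,952 required, 7,107,993 in favor — approved.
C: 2/3 of 17808413 = 11872275.33, rounded up to 11872276; 11,872,276 required, 11,873,619 in favor — approved.
D: 3/5 of 472444 = 283466.40, rounded up to 283467; 283,467 required, 283,439 in favor — not approved.

Not approved — the D shares did not give the required vote.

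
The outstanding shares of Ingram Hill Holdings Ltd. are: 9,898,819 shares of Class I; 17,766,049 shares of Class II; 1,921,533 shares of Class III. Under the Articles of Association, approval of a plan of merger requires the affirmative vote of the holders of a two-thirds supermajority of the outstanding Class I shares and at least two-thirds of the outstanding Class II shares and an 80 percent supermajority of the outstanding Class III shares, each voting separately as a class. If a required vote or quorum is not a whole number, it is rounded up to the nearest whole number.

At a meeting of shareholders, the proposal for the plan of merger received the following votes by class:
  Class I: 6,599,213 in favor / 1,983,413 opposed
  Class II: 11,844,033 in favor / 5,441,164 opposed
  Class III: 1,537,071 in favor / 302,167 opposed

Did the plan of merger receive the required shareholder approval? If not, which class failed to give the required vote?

Not approved — the Class III shares did not give the required vote.

Class I: 2/3 of 9898819 = 6599212.67, rounded up to 6599213; 6,599,213 required, 6,599,213 in favor — approved.
Class II: 2/3 of 17766049 = 11844032.67, rounded up to 11844033; 11,844,033 required, 11,844,033 in favor — approved.
Class III: 4/5 of 1921533 = 1537226.40, rounded up to 1537227; 1,537,227 required, 1,537,071 in favor — not approved.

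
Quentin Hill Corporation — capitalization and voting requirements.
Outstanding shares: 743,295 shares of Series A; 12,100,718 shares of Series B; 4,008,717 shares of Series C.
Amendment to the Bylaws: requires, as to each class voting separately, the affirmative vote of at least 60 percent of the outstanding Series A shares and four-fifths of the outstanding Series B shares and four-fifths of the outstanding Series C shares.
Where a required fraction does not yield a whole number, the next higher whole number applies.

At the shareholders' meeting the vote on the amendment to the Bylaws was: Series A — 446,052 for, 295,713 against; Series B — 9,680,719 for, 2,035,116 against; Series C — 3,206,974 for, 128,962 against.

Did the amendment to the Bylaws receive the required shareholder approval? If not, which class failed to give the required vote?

Approved — every class gave the required vote.

Series A: 3/5 of 743295 = 445977; 445,977 required, 446,052 in favor — approved.
Series B: 4/5 of 12100718 = 9680574.40, rounded up to 9680575; 9,680,575 required, 9,680,719 in favor — approved.
Series C: 4/5 of 4008717 = 3206973.60, rounded up to 3206974; 3,206,974 required, 3,206,974 in favor — approved.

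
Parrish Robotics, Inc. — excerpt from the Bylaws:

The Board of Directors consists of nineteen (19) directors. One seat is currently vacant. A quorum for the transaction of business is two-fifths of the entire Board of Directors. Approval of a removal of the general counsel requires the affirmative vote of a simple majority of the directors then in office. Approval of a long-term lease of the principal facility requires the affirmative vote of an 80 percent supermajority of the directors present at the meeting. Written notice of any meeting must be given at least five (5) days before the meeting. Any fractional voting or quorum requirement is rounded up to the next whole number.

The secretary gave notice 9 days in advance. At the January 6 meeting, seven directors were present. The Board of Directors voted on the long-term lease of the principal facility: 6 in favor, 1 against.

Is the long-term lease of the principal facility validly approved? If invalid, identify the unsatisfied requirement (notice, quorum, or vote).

Invalid — quorum requirement not satisfied.

Notice: 9 days given; 5 required (9 ≥ 5). Satisfied.
Quorum: 7 present; quorum is 8. Not satisfied.
Vote: the long-term lease of the principal facility requires four-fifths of the directors present (7). 4/5 of 7 = 5.60, rounded up to 6, so 6 affirmative votes are needed; 6 voted in favor. Satisfied. (Moot — without a quorum no business can be validly transacted.)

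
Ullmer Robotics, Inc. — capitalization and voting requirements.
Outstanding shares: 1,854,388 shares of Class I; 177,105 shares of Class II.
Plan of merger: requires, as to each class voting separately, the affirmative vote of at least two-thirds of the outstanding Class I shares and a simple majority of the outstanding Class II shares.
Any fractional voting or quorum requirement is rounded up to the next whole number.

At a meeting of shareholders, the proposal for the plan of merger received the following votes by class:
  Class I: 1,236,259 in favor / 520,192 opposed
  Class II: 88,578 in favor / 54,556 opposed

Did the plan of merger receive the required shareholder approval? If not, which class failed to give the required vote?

Class I: 2/3 of 1854388 = 1236258.67, rounded up to 1236259; 1,236,259 required, 1,236,259 in favor — approved.
Class II: a majority of 177105 is 88553; 88,553 required, 88,578 in favor — approved.

Approved — every class gave the required vote.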